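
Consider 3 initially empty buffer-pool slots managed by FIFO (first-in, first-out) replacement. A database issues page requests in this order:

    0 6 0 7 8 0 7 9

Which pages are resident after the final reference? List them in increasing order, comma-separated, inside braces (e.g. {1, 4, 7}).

{0, 8, 9}

0: fault, frames [0]
6: fault, frames [0, 6]
0: hit
7: fault, frames [0, 6, 7]
8: fault, evict 0, frames [6, 7, 8]
0: fault, evict 6, frames [7, 8, 0]
7: hit
9: fault, evict 7, frames [8, 0, 9]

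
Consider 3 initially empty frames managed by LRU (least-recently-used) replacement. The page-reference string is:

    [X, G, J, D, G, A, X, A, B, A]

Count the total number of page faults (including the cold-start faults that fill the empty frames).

X: fault, frames [X]
G: fault, frames [X, G]
J: fault, frames [X, G, J]
D: fault, evict X, frames [G, J, D]
G: hit
A: fault, evict J, frames [D, G, A]
X: fault, evict D, frames [G, A, X]
A: hit
B: fault, evict G, frames [X, A, B]
A: hit
Page faults: 7.

7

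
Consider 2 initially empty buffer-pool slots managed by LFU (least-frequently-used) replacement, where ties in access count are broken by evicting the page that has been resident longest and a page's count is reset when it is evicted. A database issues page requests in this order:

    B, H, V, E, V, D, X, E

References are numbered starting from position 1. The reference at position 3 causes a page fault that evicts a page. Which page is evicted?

B

pos 1: B -> miss, frames (B)
pos 2: H -> miss, frames (B H)
pos 3: V -> miss, evict B, frames (H V)
At position 3, page B is evicted.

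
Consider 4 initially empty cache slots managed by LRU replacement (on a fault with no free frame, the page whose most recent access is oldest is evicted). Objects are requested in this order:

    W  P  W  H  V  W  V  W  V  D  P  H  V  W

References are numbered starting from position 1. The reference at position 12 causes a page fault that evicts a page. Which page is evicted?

W

pos 1: W → miss, frames (W)
pos 2: P → miss, frames (W P)
pos 3: W → hit
pos 4: H → miss, frames (P W H)
pos 5: V → miss, frames (P W H V)
pos 6: W → hit
pos 7: V → hit
pos 8: W → hit
pos 9: V → hit
pos 10: D → miss, evict P, frames (H W V D)
pos 11: P → miss, evict H, frames (W V D P)
pos 12: H → miss, evict W, frames (V D P H)
At position 12, page W is evicted.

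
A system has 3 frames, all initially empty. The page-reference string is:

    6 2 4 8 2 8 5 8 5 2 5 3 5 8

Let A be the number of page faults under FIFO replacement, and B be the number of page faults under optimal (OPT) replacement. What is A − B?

Under FIFO: F F F F . . F . . F . F . F → 8 faults.
Under OPT: F F F F . . F . . . . F . . → 6 faults.
A − B = 8 − 6 = 2.

2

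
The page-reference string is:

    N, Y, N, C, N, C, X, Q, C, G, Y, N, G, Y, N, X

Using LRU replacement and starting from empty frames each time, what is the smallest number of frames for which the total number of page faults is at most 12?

3

f=1: 16 faults
f=2: 13 faults
f=3: 9 faults
f=4: 9 faults
f=5: 9 faults
f=6: 6 faults
Smallest f with faults ≤ 12 is 3.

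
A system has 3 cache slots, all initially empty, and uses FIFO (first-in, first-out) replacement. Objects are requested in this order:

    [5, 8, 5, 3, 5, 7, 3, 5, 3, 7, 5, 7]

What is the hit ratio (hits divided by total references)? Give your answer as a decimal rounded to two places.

0.58

5 → miss, frames (5)
8 → miss, frames (5 8)
5 → hit
3 → miss, frames (5 8 3)
5 → hit
7 → miss, evict 5, frames (8 3 7)
3 → hit
5 → miss, evict 8, frames (3 7 5)
3 → hit
7 → hit
5 → hit
7 → hit
Hits: 7 of 12 references → 7/12 = 0.5833.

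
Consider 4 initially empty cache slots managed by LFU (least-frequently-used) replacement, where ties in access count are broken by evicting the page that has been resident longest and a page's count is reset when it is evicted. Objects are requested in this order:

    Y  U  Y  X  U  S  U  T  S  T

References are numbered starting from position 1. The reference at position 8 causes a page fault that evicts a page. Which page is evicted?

X

pos 1: Y → miss, frames {Y}
pos 2: U → miss, frames {Y,U}
pos 3: Y → hit
pos 4: X → miss, frames {Y,U,X}
pos 5: U → hit
pos 6: S → miss, frames {Y,U,X,S}
pos 7: U → hit
pos 8: T → miss, evict X, frames {Y,U,S,T}
At position 8, page X is evicted.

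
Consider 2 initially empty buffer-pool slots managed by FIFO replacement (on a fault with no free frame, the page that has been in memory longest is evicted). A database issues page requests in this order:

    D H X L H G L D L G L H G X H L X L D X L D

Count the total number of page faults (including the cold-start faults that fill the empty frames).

D → fault, frames [D]
H → fault, frames [D, H]
X → fault, evict D, frames [H, X]
L → fault, evict H, frames [X, L]
H → fault, evict X, frames [L, H]
G → fault, evict L, frames [H, G]
L → fault, evict H, frames [G, L]
D → fault, evict G, frames [L, D]
L → hit
G → fault, evict L, frames [D, G]
L → fault, evict D, frames [G, L]
H → fault, evict G, frames [L, H]
G → fault, evict L, frames [H, G]
X → fault, evict H, frames [G, X]
H → fault, evict G, frames [X, H]
L → fault, evict X, frames [H, L]
X → fault, evict H, frames [L, X]
L → hit
D → fault, evict L, frames [X, D]
X → hit
L → fault, evict X, frames [D, L]
D → hit
Page faults: 18.

18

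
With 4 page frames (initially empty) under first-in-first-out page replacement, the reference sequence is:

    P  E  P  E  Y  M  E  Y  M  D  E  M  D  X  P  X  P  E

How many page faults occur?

8

P → fault, frames {P}
E → fault, frames {P,E}
P → hit
E → hit
Y → fault, frames {P,E,Y}
M → fault, frames {P,E,Y,M}
E → hit
Y → hit
M → hit
D → fault, evict P, frames {E,Y,M,D}
E → hit
M → hit
D → hit
X → fault, evict E, frames {Y,M,D,X}
P → fault, evict Y, frames {M,D,X,P}
X → hit
P → hit
E → fault, evict M, frames {D,X,P,E}
Page faults: 8.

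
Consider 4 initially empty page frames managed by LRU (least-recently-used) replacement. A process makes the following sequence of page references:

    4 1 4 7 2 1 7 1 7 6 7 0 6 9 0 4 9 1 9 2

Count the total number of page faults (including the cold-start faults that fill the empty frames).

4 → miss, frames {4}
1 → miss, frames {4,1}
4 → hit
7 → miss, frames {1,4,7}
2 → miss, frames {1,4,7,2}
1 → hit
7 → hit
1 → hit
7 → hit
6 → miss, evict 4, frames {2,1,7,6}
7 → hit
0 → miss, evict 2, frames {1,6,7,0}
6 → hit
9 → miss, evict 1, frames {7,0,6,9}
0 → hit
4 → miss, evict 7, frames {6,9,0,4}
9 → hit
1 → miss, evict 6, frames {0,4,9,1}
9 → hit
2 → miss, evict 0, frames {4,1,9,2}
Page faults: 10.

10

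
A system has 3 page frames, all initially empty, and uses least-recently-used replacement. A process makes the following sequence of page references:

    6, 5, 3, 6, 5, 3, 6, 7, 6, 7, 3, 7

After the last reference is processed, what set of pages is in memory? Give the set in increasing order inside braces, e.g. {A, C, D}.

{3, 6, 7}

6 → fault, frames (6)
5 → fault, frames (6 5)
3 → fault, frames (6 5 3)
6 → hit
5 → hit
3 → hit
6 → hit
7 → fault, evict 5, frames (3 6 7)
6 → hit
7 → hit
3 → hit
7 → hit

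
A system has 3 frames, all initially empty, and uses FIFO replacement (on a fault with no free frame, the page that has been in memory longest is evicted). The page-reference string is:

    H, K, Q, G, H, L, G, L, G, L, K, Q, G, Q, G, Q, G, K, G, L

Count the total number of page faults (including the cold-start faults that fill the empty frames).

H -> miss, frames (H)
K -> miss, frames (H K)
Q -> miss, frames (H K Q)
G -> miss, evict H, frames (K Q G)
H -> miss, evict K, frames (Q G H)
L -> miss, evict Q, frames (G H L)
G -> hit
L -> hit
G -> hit
L -> hit
K -> miss, evict G, frames (H L K)
Q -> miss, evict H, frames (L K Q)
G -> miss, evict L, frames (K Q G)
Q -> hit
G -> hit
Q -> hit
G -> hit
K -> hit
G -> hit
L -> miss, evict K, frames (Q G L)
Page faults: 10.

10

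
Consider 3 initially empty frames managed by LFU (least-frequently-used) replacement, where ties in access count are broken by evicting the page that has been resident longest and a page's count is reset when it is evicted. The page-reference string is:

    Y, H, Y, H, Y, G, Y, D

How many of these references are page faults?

Y: miss, frames {Y}
H: miss, frames {Y,H}
Y: hit
H: hit
Y: hit
G: miss, frames {Y,H,G}
Y: hit
D: miss, evict G, frames {Y,H,D}
Page faults: 4.

4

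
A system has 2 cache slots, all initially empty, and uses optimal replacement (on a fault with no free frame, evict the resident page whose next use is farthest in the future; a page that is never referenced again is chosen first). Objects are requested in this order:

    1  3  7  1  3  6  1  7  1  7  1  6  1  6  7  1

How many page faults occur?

1 → miss, frames {1}
3 → miss, frames {1,3}
7 → miss, evict 3, frames {1,7}
1 → hit
3 → miss, evict 7, frames {1,3}
6 → miss, evict 3, frames {1,6}
1 → hit
7 → miss, evict 6, frames {1,7}
1 → hit
7 → hit
1 → hit
6 → miss, evict 7, frames {1,6}
1 → hit
6 → hit
7 → miss, evict 6, frames {1,7}
1 → hit
Page faults: 8.

8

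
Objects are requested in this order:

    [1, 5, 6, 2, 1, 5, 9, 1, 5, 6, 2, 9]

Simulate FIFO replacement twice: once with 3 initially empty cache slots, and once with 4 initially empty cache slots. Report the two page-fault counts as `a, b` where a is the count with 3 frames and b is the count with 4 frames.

3 frames: F F F F F F F . . F F . → 9 faults.
4 frames: F F F F . . F F F F F F → 10 faults.
10 > 9: adding a frame increased faults — Belady's anomaly.

9, 10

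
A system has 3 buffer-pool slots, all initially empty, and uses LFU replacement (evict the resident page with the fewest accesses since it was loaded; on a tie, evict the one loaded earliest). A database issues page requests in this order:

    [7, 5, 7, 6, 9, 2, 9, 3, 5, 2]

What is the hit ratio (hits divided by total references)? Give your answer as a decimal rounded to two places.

7 → miss, frames [7]
5 → miss, frames [7, 5]
7 → hit
6 → miss, frames [7, 5, 6]
9 → miss, evict 5, frames [7, 6, 9]
2 → miss, evict 6, frames [7, 9, 2]
9 → hit
3 → miss, evict 2, frames [7, 9, 3]
5 → miss, evict 3, frames [7, 9, 5]
2 → miss, evict 5, frames [7, 9, 2]
Hits: 2 of 10 references → 2/10 = 0.2000.

0.20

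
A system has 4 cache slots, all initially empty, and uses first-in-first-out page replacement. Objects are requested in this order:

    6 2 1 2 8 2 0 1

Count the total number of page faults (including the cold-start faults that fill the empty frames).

6: fault, frames {6}
2: fault, frames {6,2}
1: fault, frames {6,2,1}
2: hit
8: fault, frames {6,2,1,8}
2: hit
0: fault, evict 6, frames {2,1,8,0}
1: hit
Page faults: 5.

5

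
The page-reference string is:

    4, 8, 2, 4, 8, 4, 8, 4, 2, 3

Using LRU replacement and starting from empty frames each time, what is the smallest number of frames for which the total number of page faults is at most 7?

f=1: 10 faults
f=2: 7 faults
f=3: 4 faults
f=4: 4 faults
Smallest f with faults ≤ 7 is 2.

2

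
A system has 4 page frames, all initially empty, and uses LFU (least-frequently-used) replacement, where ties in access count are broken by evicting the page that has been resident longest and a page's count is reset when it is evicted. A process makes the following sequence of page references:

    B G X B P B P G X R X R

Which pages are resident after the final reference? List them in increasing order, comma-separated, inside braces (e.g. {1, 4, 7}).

{B, P, R, X}

B → fault, frames (B)
G → fault, frames (B G)
X → fault, frames (B G X)
B → hit
P → fault, frames (B G X P)
B → hit
P → hit
G → hit
X → hit
R → fault, evict G, frames (B X P R)
X → hit
R → hit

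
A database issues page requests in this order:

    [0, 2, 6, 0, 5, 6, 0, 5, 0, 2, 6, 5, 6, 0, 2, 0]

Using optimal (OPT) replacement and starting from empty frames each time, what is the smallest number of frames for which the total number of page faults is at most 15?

f=1: 16 faults
f=2: 9 faults
f=3: 6 faults
f=4: 4 faults
Smallest f with faults ≤ 15 is 2.

2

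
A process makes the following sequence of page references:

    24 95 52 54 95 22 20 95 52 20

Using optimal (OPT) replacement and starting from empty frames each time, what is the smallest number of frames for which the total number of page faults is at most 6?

f=1: 10 faults
f=2: 7 faults
f=3: 6 faults
f=4: 6 faults
f=5: 6 faults
f=6: 6 faults
Smallest f with faults ≤ 6 is 3.

3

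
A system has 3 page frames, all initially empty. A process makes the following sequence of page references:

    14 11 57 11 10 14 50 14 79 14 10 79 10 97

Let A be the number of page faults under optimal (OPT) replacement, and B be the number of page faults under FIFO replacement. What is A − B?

Under OPT: F F F . F . F . F . . . . F → 7 faults.
Under FIFO: F F F . F F F . F . F . . F → 9 faults.
A − B = 7 − 9 = -2.

-2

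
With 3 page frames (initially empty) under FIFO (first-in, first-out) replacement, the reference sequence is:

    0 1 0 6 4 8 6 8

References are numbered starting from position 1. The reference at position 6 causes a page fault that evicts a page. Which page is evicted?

pos 1: 0: miss, frames {0}
pos 2: 1: miss, frames {0,1}
pos 3: 0: hit
pos 4: 6: miss, frames {0,1,6}
pos 5: 4: miss, evict 0, frames {1,6,4}
pos 6: 8: miss, evict 1, frames {6,4,8}
At position 6, page 1 is evicted.

1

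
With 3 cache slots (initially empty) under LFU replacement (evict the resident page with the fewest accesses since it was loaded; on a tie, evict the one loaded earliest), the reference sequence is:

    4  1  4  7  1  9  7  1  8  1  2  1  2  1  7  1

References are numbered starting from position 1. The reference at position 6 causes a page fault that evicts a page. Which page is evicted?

7

pos 1: 4: fault, frames [4]
pos 2: 1: fault, frames [4, 1]
pos 3: 4: hit
pos 4: 7: fault, frames [4, 1, 7]
pos 5: 1: hit
pos 6: 9: fault, evict 7, frames [4, 1, 9]
At position 6, page 7 is evicted.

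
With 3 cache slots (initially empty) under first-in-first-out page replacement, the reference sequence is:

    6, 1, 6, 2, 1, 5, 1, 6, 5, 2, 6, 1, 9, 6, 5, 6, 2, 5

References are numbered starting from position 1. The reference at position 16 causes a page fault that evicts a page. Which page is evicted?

pos 1: 6: fault, frames [6]
pos 2: 1: fault, frames [6, 1]
pos 3: 6: hit
pos 4: 2: fault, frames [6, 1, 2]
pos 5: 1: hit
pos 6: 5: fault, evict 6, frames [1, 2, 5]
pos 7: 1: hit
pos 8: 6: fault, evict 1, frames [2, 5, 6]
pos 9: 5: hit
pos 10: 2: hit
pos 11: 6: hit
pos 12: 1: fault, evict 2, frames [5, 6, 1]
pos 13: 9: fault, evict 5, frames [6, 1, 9]
pos 14: 6: hit
pos 15: 5: fault, evict 6, frames [1, 9, 5]
pos 16: 6: fault, evict 1, frames [9, 5, 6]
At position 16, page 1 is evicted.

1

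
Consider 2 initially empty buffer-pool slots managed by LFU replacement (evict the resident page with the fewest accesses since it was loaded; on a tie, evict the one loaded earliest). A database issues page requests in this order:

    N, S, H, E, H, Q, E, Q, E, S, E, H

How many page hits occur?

2

N: fault, frames [N]
S: fault, frames [N, S]
H: fault, evict N, frames [S, H]
E: fault, evict S, frames [H, E]
H: hit
Q: fault, evict E, frames [H, Q]
E: fault, evict Q, frames [H, E]
Q: fault, evict E, frames [H, Q]
E: fault, evict Q, frames [H, E]
S: fault, evict E, frames [H, S]
E: fault, evict S, frames [H, E]
H: hit
Hits: 2.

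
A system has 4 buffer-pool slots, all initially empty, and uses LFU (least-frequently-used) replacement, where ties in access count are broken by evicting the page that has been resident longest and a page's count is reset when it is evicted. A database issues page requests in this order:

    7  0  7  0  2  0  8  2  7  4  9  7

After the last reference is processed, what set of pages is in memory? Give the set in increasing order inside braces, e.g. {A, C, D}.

7: fault, frames (7)
0: fault, frames (7 0)
7: hit
0: hit
2: fault, frames (7 0 2)
0: hit
8: fault, frames (7 0 2 8)
2: hit
7: hit
4: fault, evict 8, frames (7 0 2 4)
9: fault, evict 4, frames (7 0 2 9)
7: hit

{0, 2, 7, 9}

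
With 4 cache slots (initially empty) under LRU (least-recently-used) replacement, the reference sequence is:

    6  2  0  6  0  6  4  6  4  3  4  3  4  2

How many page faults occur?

6 → fault, frames {6}
2 → fault, frames {6,2}
0 → fault, frames {6,2,0}
6 → hit
0 → hit
6 → hit
4 → fault, frames {2,0,6,4}
6 → hit
4 → hit
3 → fault, evict 2, frames {0,6,4,3}
4 → hit
3 → hit
4 → hit
2 → fault, evict 0, frames {6,3,4,2}
Page faults: 6.

6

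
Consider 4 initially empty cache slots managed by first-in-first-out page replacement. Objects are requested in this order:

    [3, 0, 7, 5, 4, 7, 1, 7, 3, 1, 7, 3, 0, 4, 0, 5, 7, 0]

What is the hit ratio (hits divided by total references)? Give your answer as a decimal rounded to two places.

3: miss, frames {3}
0: miss, frames {3,0}
7: miss, frames {3,0,7}
5: miss, frames {3,0,7,5}
4: miss, evict 3, frames {0,7,5,4}
7: hit
1: miss, evict 0, frames {7,5,4,1}
7: hit
3: miss, evict 7, frames {5,4,1,3}
1: hit
7: miss, evict 5, frames {4,1,3,7}
3: hit
0: miss, evict 4, frames {1,3,7,0}
4: miss, evict 1, frames {3,7,0,4}
0: hit
5: miss, evict 3, frames {7,0,4,5}
7: hit
0: hit
Hits: 7 of 18 references → 7/18 = 0.3889.

0.39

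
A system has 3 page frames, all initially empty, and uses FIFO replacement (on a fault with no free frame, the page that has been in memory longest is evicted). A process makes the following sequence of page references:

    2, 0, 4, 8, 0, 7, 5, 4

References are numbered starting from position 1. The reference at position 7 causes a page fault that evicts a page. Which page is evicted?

pos 1: 2 → miss, frames (2)
pos 2: 0 → miss, frames (2 0)
pos 3: 4 → miss, frames (2 0 4)
pos 4: 8 → miss, evict 2, frames (0 4 8)
pos 5: 0 → hit
pos 6: 7 → miss, evict 0, frames (4 8 7)
pos 7: 5 → miss, evict 4, frames (8 7 5)
At position 7, page 4 is evicted.

4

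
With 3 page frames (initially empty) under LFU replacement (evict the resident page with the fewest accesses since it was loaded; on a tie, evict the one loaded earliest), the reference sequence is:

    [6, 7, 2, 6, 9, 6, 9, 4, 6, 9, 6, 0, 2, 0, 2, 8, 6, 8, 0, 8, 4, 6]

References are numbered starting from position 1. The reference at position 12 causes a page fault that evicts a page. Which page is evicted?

pos 1: 6 → fault, frames {6}
pos 2: 7 → fault, frames {6,7}
pos 3: 2 → fault, frames {6,7,2}
pos 4: 6 → hit
pos 5: 9 → fault, evict 7, frames {6,2,9}
pos 6: 6 → hit
pos 7: 9 → hit
pos 8: 4 → fault, evict 2, frames {6,9,4}
pos 9: 6 → hit
pos 10: 9 → hit
pos 11: 6 → hit
pos 12: 0 → fault, evict 4, frames {6,9,0}
At position 12, page 4 is evicted.

4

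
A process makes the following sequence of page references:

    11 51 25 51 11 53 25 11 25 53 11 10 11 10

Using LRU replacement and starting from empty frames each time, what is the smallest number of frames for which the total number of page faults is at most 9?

3

f=1: 14 faults
f=2: 10 faults
f=3: 6 faults
f=4: 5 faults
f=5: 5 faults
Smallest f with faults ≤ 9 is 3.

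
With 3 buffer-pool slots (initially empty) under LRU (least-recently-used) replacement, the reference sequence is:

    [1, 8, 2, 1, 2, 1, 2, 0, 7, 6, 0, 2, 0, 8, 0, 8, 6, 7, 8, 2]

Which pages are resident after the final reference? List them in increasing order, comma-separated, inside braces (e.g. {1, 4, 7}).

1 -> fault, frames {1}
8 -> fault, frames {1,8}
2 -> fault, frames {1,8,2}
1 -> hit
2 -> hit
1 -> hit
2 -> hit
0 -> fault, evict 8, frames {1,2,0}
7 -> fault, evict 1, frames {2,0,7}
6 -> fault, evict 2, frames {0,7,6}
0 -> hit
2 -> fault, evict 7, frames {6,0,2}
0 -> hit
8 -> fault, evict 6, frames {2,0,8}
0 -> hit
8 -> hit
6 -> fault, evict 2, frames {0,8,6}
7 -> fault, evict 0, frames {8,6,7}
8 -> hit
2 -> fault, evict 6, frames {7,8,2}

{2, 7, 8}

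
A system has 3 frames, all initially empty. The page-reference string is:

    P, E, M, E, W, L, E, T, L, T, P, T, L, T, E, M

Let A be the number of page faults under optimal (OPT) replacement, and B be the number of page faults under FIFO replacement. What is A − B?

Under OPT: F F F . F F . F . . . . . . F F → 8 faults.
Under FIFO: F F F . F F F F . . F . F . F F → 11 faults.
A − B = 8 − 11 = -3.

-3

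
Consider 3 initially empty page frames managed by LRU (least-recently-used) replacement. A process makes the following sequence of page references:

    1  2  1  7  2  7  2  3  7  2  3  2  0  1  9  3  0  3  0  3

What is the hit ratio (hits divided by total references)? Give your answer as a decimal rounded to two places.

1 -> miss, frames (1)
2 -> miss, frames (1 2)
1 -> hit
7 -> miss, frames (2 1 7)
2 -> hit
7 -> hit
2 -> hit
3 -> miss, evict 1, frames (7 2 3)
7 -> hit
2 -> hit
3 -> hit
2 -> hit
0 -> miss, evict 7, frames (3 2 0)
1 -> miss, evict 3, frames (2 0 1)
9 -> miss, evict 2, frames (0 1 9)
3 -> miss, evict 0, frames (1 9 3)
0 -> miss, evict 1, frames (9 3 0)
3 -> hit
0 -> hit
3 -> hit
Hits: 11 of 20 references → 11/20 = 0.5500.

0.55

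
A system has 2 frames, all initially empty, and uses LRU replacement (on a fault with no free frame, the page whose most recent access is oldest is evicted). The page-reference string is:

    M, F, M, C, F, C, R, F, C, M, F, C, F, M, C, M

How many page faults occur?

M → fault, frames (M)
F → fault, frames (M F)
M → hit
C → fault, evict F, frames (M C)
F → fault, evict M, frames (C F)
C → hit
R → fault, evict F, frames (C R)
F → fault, evict C, frames (R F)
C → fault, evict R, frames (F C)
M → fault, evict F, frames (C M)
F → fault, evict C, frames (M F)
C → fault, evict M, frames (F C)
F → hit
M → fault, evict C, frames (F M)
C → fault, evict F, frames (M C)
M → hit
Page faults: 12.

12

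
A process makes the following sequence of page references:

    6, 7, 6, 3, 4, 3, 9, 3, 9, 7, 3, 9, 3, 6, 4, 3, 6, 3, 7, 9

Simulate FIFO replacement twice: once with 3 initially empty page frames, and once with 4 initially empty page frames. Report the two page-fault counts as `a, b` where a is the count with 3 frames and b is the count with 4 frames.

3 frames: F F . F F . F . . F F . . F F . . . F F → 11 faults.
4 frames: F F . F F . F . . . . . . F . . . . F . → 7 faults.
7 < 11: adding a frame reduced faults, as is typical.

11, 7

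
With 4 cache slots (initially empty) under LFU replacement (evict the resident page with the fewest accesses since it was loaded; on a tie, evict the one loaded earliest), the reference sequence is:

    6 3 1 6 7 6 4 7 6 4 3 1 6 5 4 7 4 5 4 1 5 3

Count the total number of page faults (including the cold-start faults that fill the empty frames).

6 → fault, frames {6}
3 → fault, frames {6,3}
1 → fault, frames {6,3,1}
6 → hit
7 → fault, frames {6,3,1,7}
6 → hit
4 → fault, evict 3, frames {6,1,7,4}
7 → hit
6 → hit
4 → hit
3 → fault, evict 1, frames {6,7,4,3}
1 → fault, evict 3, frames {6,7,4,1}
6 → hit
5 → fault, evict 1, frames {6,7,4,5}
4 → hit
7 → hit
4 → hit
5 → hit
4 → hit
1 → fault, evict 5, frames {6,7,4,1}
5 → fault, evict 1, frames {6,7,4,5}
3 → fault, evict 5, frames {6,7,4,3}
Page faults: 11.

11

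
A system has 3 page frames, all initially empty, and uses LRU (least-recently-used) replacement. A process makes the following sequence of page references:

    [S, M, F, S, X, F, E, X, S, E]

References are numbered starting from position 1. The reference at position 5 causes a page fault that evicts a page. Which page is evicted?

M

pos 1: S → miss, frames [S]
pos 2: M → miss, frames [S, M]
pos 3: F → miss, frames [S, M, F]
pos 4: S → hit
pos 5: X → miss, evict M, frames [F, S, X]
At position 5, page M is evicted.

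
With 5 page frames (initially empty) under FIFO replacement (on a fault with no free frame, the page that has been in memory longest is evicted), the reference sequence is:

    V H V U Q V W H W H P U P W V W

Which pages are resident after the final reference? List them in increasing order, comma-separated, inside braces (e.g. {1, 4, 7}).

V -> fault, frames {V}
H -> fault, frames {V,H}
V -> hit
U -> fault, frames {V,H,U}
Q -> fault, frames {V,H,U,Q}
V -> hit
W -> fault, frames {V,H,U,Q,W}
H -> hit
W -> hit
H -> hit
P -> fault, evict V, frames {H,U,Q,W,P}
U -> hit
P -> hit
W -> hit
V -> fault, evict H, frames {U,Q,W,P,V}
W -> hit

{P, Q, U, V, W}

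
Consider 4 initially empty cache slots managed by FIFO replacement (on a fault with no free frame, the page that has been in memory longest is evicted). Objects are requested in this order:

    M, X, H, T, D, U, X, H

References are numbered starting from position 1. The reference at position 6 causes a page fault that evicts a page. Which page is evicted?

pos 1: M → miss, frames {M}
pos 2: X → miss, frames {M,X}
pos 3: H → miss, frames {M,X,H}
pos 4: T → miss, frames {M,X,H,T}
pos 5: D → miss, evict M, frames {X,H,T,D}
pos 6: U → miss, evict X, frames {H,T,D,U}
At position 6, page X is evicted.

X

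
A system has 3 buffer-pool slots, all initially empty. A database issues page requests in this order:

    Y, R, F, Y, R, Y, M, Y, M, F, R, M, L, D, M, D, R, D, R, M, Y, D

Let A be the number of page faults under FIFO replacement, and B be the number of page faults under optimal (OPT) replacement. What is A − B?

4

Under FIFO: F F F . . . F F . . F . F F F . F . . . F F → 12 faults.
Under OPT: F F F . . . F . . . F . F F . . . . . . F . → 8 faults.
A − B = 12 − 8 = 4.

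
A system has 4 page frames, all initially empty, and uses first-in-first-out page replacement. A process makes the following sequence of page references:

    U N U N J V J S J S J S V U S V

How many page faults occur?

U → fault, frames (U)
N → fault, frames (U N)
U → hit
N → hit
J → fault, frames (U N J)
V → fault, frames (U N J V)
J → hit
S → fault, evict U, frames (N J V S)
J → hit
S → hit
J → hit
S → hit
V → hit
U → fault, evict N, frames (J V S U)
S → hit
V → hit
Page faults: 6.

6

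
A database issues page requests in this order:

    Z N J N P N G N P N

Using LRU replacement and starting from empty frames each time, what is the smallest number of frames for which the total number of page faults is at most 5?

f=1: 10 faults
f=2: 6 faults
f=3: 5 faults
f=4: 5 faults
f=5: 5 faults
Smallest f with faults ≤ 5 is 3.

3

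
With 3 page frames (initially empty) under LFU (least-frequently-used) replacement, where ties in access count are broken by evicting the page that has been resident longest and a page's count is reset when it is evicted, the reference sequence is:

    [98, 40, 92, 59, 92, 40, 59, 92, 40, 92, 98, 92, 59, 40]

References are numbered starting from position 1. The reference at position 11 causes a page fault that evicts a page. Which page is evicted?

pos 1: 98: fault, frames (98)
pos 2: 40: fault, frames (98 40)
pos 3: 92: fault, frames (98 40 92)
pos 4: 59: fault, evict 98, frames (40 92 59)
pos 5: 92: hit
pos 6: 40: hit
pos 7: 59: hit
pos 8: 92: hit
pos 9: 40: hit
pos 10: 92: hit
pos 11: 98: fault, evict 59, frames (40 92 98)
At position 11, page 59 is evicted.

59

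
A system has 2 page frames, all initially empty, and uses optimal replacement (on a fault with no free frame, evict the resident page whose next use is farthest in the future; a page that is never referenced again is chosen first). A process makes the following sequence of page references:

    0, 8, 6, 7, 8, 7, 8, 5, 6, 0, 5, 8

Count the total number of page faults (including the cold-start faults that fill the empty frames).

8

0 -> fault, frames [0]
8 -> fault, frames [0, 8]
6 -> fault, evict 0, frames [8, 6]
7 -> fault, evict 6, frames [8, 7]
8 -> hit
7 -> hit
8 -> hit
5 -> fault, evict 7, frames [8, 5]
6 -> fault, evict 8, frames [5, 6]
0 -> fault, evict 6, frames [5, 0]
5 -> hit
8 -> fault, evict 0, frames [5, 8]
Page faults: 8.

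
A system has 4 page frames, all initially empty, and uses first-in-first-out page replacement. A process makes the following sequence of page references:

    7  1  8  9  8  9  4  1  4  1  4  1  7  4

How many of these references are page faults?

6

7 → miss, frames {7}
1 → miss, frames {7,1}
8 → miss, frames {7,1,8}
9 → miss, frames {7,1,8,9}
8 → hit
9 → hit
4 → miss, evict 7, frames {1,8,9,4}
1 → hit
4 → hit
1 → hit
4 → hit
1 → hit
7 → miss, evict 1, frames {8,9,4,7}
4 → hit
Page faults: 6.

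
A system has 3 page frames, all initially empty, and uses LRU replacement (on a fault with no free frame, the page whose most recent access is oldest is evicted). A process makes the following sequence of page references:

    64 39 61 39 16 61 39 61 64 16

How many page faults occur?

64 -> miss, frames {64}
39 -> miss, frames {64,39}
61 -> miss, frames {64,39,61}
39 -> hit
16 -> miss, evict 64, frames {61,39,16}
61 -> hit
39 -> hit
61 -> hit
64 -> miss, evict 16, frames {39,61,64}
16 -> miss, evict 39, frames {61,64,16}
Page faults: 6.

6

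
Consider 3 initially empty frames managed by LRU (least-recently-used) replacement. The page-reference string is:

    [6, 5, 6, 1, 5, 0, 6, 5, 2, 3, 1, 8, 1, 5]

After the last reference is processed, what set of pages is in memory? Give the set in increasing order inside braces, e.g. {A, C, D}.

6 -> fault, frames {6}
5 -> fault, frames {6,5}
6 -> hit
1 -> fault, frames {5,6,1}
5 -> hit
0 -> fault, evict 6, frames {1,5,0}
6 -> fault, evict 1, frames {5,0,6}
5 -> hit
2 -> fault, evict 0, frames {6,5,2}
3 -> fault, evict 6, frames {5,2,3}
1 -> fault, evict 5, frames {2,3,1}
8 -> fault, evict 2, frames {3,1,8}
1 -> hit
5 -> fault, evict 3, frames {8,1,5}

{1, 5, 8}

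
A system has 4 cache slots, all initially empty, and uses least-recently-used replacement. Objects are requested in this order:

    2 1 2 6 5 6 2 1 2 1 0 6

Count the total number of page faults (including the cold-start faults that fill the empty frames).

5

2 → fault, frames {2}
1 → fault, frames {2,1}
2 → hit
6 → fault, frames {1,2,6}
5 → fault, frames {1,2,6,5}
6 → hit
2 → hit
1 → hit
2 → hit
1 → hit
0 → fault, evict 5, frames {6,2,1,0}
6 → hit
Page faults: 5.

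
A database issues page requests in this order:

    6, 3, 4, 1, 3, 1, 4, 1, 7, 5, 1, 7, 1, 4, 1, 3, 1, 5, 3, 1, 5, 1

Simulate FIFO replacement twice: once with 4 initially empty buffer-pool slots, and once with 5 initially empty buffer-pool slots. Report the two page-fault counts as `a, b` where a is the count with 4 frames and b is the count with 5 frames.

7, 6

4 frames: F F F F . . . . F F . . . . . F . . . . . . → 7 faults.
5 frames: F F F F . . . . F F . . . . . . . . . . . . → 6 faults.
6 < 7: adding a frame reduced faults, as is typical.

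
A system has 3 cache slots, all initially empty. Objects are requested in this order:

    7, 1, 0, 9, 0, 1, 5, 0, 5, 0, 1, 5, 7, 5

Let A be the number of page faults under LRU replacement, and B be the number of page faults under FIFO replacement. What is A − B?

Under LRU: F F F F . . F . . . . . F . → 6 faults.
Under FIFO: F F F F . . F . . . F . F . → 7 faults.
A − B = 6 − 7 = -1.

-1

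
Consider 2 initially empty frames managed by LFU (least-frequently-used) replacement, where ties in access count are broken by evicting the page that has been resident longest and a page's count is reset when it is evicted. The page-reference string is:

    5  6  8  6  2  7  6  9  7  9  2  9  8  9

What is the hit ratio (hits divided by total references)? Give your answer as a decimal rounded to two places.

0.14

5 → miss, frames (5)
6 → miss, frames (5 6)
8 → miss, evict 5, frames (6 8)
6 → hit
2 → miss, evict 8, frames (6 2)
7 → miss, evict 2, frames (6 7)
6 → hit
9 → miss, evict 7, frames (6 9)
7 → miss, evict 9, frames (6 7)
9 → miss, evict 7, frames (6 9)
2 → miss, evict 9, frames (6 2)
9 → miss, evict 2, frames (6 9)
8 → miss, evict 9, frames (6 8)
9 → miss, evict 8, frames (6 9)
Hits: 2 of 14 references → 2/14 = 0.1429.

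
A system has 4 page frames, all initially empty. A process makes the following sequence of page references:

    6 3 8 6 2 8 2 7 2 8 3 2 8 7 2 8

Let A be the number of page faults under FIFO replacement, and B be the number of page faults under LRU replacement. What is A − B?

-1

Under FIFO: F F F . F . . F . . . . . . . . → 5 faults.
Under LRU: F F F . F . . F . . F . . . . . → 6 faults.
A − B = 5 − 6 = -1.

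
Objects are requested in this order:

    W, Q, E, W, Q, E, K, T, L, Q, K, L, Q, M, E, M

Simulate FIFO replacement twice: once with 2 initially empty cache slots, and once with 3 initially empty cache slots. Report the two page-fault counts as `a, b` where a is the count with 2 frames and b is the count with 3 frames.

2 frames: F F F F F F F F F F F F F F F . → 15 faults.
3 frames: F F F . . . F F F F F . . F F . → 10 faults.
10 < 15: adding a frame reduced faults, as is typical.

15, 10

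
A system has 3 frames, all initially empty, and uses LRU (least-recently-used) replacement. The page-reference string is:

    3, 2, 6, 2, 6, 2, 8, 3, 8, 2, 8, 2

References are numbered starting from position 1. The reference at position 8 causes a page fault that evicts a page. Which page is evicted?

pos 1: 3: miss, frames {3}
pos 2: 2: miss, frames {3,2}
pos 3: 6: miss, frames {3,2,6}
pos 4: 2: hit
pos 5: 6: hit
pos 6: 2: hit
pos 7: 8: miss, evict 3, frames {6,2,8}
pos 8: 3: miss, evict 6, frames {2,8,3}
At position 8, page 6 is evicted.

6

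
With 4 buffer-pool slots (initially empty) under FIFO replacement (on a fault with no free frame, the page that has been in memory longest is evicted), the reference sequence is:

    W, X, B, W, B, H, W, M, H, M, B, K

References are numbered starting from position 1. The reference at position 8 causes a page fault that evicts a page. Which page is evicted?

pos 1: W -> miss, frames {W}
pos 2: X -> miss, frames {W,X}
pos 3: B -> miss, frames {W,X,B}
pos 4: W -> hit
pos 5: B -> hit
pos 6: H -> miss, frames {W,X,B,H}
pos 7: W -> hit
pos 8: M -> miss, evict W, frames {X,B,H,M}
At position 8, page W is evicted.

W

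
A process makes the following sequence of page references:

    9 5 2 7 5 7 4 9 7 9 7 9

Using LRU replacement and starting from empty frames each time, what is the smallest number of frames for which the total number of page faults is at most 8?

f=1: 12 faults
f=2: 8 faults
f=3: 6 faults
f=4: 6 faults
f=5: 5 faults
Smallest f with faults ≤ 8 is 2.

2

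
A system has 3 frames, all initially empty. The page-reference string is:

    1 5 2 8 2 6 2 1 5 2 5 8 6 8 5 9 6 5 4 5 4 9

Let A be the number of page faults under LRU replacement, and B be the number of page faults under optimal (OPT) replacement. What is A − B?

Under LRU: F F F F . F . F F . . F F . . F F . F . . F → 13 faults.
Under OPT: F F F F . F . . F . . F . . . F . . F . . . → 9 faults.
A − B = 13 − 9 = 4.

4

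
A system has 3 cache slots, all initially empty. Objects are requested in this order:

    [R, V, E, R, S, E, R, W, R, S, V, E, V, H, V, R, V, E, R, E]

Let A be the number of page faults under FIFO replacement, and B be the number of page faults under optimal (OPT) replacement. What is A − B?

3

Under FIFO: F F F . F . F F . . F F . F . F F F . . → 12 faults.
Under OPT: F F F . F . . F . . F F . F . . . F . . → 9 faults.
A − B = 12 − 9 = 3.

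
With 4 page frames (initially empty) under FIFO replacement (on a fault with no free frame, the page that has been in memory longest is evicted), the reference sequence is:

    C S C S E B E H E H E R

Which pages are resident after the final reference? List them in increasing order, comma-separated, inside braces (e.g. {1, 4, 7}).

C → fault, frames [C]
S → fault, frames [C, S]
C → hit
S → hit
E → fault, frames [C, S, E]
B → fault, frames [C, S, E, B]
E → hit
H → fault, evict C, frames [S, E, B, H]
E → hit
H → hit
E → hit
R → fault, evict S, frames [E, B, H, R]

{B, E, H, R}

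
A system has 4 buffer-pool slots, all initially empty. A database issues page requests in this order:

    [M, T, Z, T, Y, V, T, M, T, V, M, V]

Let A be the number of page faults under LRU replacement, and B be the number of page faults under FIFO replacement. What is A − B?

Under LRU: F F F . F F . F . . . . → 6 faults.
Under FIFO: F F F . F F . F F . . . → 7 faults.
A − B = 6 − 7 = -1.

-1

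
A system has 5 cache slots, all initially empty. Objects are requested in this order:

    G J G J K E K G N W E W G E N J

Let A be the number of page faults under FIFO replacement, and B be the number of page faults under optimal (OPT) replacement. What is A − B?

Under FIFO: F F . . F F . . F F . . F . . F → 8 faults.
Under OPT: F F . . F F . . F F . . . . . . → 6 faults.
A − B = 8 − 6 = 2.

2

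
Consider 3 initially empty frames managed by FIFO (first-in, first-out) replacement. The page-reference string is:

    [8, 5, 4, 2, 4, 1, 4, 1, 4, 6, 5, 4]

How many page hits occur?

8 → fault, frames (8)
5 → fault, frames (8 5)
4 → fault, frames (8 5 4)
2 → fault, evict 8, frames (5 4 2)
4 → hit
1 → fault, evict 5, frames (4 2 1)
4 → hit
1 → hit
4 → hit
6 → fault, evict 4, frames (2 1 6)
5 → fault, evict 2, frames (1 6 5)
4 → fault, evict 1, frames (6 5 4)
Hits: 4.

4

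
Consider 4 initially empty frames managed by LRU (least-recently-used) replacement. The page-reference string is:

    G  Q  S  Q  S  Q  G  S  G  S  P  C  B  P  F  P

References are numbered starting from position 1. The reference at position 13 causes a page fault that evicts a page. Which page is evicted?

G

pos 1: G → fault, frames [G]
pos 2: Q → fault, frames [G, Q]
pos 3: S → fault, frames [G, Q, S]
pos 4: Q → hit
pos 5: S → hit
pos 6: Q → hit
pos 7: G → hit
pos 8: S → hit
pos 9: G → hit
pos 10: S → hit
pos 11: P → fault, frames [Q, G, S, P]
pos 12: C → fault, evict Q, frames [G, S, P, C]
pos 13: B → fault, evict G, frames [S, P, C, B]
At position 13, page G is evicted.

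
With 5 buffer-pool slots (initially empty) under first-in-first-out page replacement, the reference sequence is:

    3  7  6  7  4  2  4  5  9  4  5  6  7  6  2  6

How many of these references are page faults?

3: fault, frames {3}
7: fault, frames {3,7}
6: fault, frames {3,7,6}
7: hit
4: fault, frames {3,7,6,4}
2: fault, frames {3,7,6,4,2}
4: hit
5: fault, evict 3, frames {7,6,4,2,5}
9: fault, evict 7, frames {6,4,2,5,9}
4: hit
5: hit
6: hit
7: fault, evict 6, frames {4,2,5,9,7}
6: fault, evict 4, frames {2,5,9,7,6}
2: hit
6: hit
Page faults: 9.

9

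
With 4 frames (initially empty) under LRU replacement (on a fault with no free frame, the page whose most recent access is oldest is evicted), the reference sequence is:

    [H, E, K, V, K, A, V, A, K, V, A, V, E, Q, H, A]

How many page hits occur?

H: fault, frames (H)
E: fault, frames (H E)
K: fault, frames (H E K)
V: fault, frames (H E K V)
K: hit
A: fault, evict H, frames (E V K A)
V: hit
A: hit
K: hit
V: hit
A: hit
V: hit
E: hit
Q: fault, evict K, frames (A V E Q)
H: fault, evict A, frames (V E Q H)
A: fault, evict V, frames (E Q H A)
Hits: 8.

8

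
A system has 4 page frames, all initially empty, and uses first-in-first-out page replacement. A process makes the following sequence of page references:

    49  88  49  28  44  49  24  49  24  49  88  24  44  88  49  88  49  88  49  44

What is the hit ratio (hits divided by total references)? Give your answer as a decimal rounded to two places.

0.65

49: miss, frames (49)
88: miss, frames (49 88)
49: hit
28: miss, frames (49 88 28)
44: miss, frames (49 88 28 44)
49: hit
24: miss, evict 49, frames (88 28 44 24)
49: miss, evict 88, frames (28 44 24 49)
24: hit
49: hit
88: miss, evict 28, frames (44 24 49 88)
24: hit
44: hit
88: hit
49: hit
88: hit
49: hit
88: hit
49: hit
44: hit
Hits: 13 of 20 references → 13/20 = 0.6500.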